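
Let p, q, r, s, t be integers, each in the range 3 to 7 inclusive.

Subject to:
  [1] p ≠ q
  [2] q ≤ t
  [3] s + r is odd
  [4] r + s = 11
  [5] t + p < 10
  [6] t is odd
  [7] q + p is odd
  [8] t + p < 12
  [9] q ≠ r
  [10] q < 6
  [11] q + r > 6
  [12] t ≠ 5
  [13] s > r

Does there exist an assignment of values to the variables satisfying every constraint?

Take p = 6, q = 3, r = 4, s = 7, t = 3. Then constraint 4: r + s = 11; constraint 5: t + p = 9, and every other listed constraint is also met.

Satisfiable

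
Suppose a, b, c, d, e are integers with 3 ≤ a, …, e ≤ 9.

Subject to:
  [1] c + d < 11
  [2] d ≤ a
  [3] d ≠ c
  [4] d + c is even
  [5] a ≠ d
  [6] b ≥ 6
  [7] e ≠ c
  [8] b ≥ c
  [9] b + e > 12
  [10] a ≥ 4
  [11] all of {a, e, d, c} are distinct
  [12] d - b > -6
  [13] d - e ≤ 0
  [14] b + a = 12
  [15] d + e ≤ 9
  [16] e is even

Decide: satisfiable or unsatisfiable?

Satisfiable

Try a = 5, b = 7, c = 7, d = 3, e = 6.
Check constraint 1: c + d = 10; constraint 9: b + e = 13; constraint 12: d - b = -4. The remaining constraints are straightforward to verify.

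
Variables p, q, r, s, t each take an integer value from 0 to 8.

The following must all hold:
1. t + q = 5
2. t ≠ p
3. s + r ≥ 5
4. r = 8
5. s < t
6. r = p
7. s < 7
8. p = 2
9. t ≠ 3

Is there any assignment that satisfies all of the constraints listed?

Constraint 4 fixes r = 8 and constraint 8 fixes p = 2, but constraint 6 requires r = p. Since 8 ≠ 2, contradiction.

Unsatisfiable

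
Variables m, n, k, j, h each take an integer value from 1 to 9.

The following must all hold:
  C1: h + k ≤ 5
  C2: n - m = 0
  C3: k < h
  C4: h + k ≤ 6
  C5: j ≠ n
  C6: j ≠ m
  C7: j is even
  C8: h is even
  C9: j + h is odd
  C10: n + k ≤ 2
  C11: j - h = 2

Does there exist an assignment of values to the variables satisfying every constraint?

Unsatisfiable

Constraint 7 makes j even and constraint 8 makes h even, so j + h must be even. Constraint 9 says j + h is odd — contradiction.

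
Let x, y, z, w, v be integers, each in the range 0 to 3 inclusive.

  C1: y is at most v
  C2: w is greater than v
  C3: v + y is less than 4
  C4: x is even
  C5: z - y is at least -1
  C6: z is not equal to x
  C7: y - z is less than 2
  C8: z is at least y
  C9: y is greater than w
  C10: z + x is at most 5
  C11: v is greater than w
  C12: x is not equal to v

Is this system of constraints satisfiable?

Unsatisfiable

Constraints 1, 2, and 9 give v < w, w < y, y ≤ v. Chaining: v < w < y ≤ v, which forces v < v — impossible.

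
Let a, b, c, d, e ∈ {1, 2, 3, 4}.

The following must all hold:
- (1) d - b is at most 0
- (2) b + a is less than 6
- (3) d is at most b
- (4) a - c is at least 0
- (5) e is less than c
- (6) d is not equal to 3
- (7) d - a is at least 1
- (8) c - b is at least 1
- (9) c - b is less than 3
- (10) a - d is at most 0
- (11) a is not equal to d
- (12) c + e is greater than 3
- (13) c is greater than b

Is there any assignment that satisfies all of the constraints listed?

Constraints 1, 4, 7, and 8 give d − a ≥ 1, a − c ≥ 0, c − b ≥ 1, b − d ≥ 0.
Adding all 4 inequalities: the left sides telescope to 0, and the right sides sum to 1 + 0 + 1 + 0 = 2. So 0 ≥ 2, which is false.

Unsatisfiable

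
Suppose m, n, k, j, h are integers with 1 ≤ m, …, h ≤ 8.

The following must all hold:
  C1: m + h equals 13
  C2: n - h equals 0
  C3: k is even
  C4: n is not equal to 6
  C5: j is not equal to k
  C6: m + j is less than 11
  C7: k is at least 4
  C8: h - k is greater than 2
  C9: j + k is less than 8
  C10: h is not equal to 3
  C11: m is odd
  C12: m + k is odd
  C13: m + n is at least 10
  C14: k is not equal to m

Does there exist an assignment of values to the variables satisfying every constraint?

Setting (m, n, k, j, h) = (5, 8, 4, 3, 8) satisfies everything: constraint 1: m + h = 13; constraint 2: n - h = 0; constraint 6: m + j = 8, and the others follow.

Satisfiable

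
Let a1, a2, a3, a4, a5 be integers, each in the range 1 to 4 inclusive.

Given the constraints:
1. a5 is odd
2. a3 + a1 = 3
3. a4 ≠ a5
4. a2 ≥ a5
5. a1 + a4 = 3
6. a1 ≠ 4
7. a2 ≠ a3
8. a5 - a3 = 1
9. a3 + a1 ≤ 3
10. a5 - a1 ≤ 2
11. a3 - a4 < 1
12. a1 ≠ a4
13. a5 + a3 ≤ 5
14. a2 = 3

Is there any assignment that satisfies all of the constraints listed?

One satisfying assignment is a1 = 1, a2 = 3, a3 = 2, a4 = 2, a5 = 3.
For the less obvious constraints — constraint 2: a3 + a1 = 3; constraint 5: a1 + a4 = 3 — and the others hold by inspection.

Satisfiable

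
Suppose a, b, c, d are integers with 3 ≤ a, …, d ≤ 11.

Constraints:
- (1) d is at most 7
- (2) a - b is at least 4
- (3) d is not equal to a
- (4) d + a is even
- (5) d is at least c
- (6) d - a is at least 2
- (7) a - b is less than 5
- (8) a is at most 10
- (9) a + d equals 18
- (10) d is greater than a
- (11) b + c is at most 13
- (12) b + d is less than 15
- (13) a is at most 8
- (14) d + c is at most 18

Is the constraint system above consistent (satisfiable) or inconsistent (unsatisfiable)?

Unsatisfiable

From constraint 8: a ≤ 10. From constraint 1: d ≤ 7. Hence a + d ≤ 17. But constraint 9 requires a + d = 18, and 18 > 17. Contradiction.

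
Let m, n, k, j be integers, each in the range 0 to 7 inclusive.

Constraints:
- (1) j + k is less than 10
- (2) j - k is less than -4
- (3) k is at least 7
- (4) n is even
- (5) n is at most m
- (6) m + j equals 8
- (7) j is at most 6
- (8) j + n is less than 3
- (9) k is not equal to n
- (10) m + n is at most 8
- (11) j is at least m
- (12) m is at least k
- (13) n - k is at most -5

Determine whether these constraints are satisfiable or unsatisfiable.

From constraints 3 and 12: m ≥ k and k ≥ 7, so m ≥ 7. From constraints 7 and 11: m ≤ j and j ≤ 6, so m ≤ 6. But 6 < 7, so no value of m works.

Unsatisfiable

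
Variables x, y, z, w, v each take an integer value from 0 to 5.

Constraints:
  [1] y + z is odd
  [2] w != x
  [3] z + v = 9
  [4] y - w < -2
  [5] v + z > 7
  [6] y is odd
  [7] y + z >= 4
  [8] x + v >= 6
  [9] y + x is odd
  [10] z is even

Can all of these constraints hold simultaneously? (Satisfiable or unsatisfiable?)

Satisfiable

One satisfying assignment is x = 4, y = 1, z = 4, w = 5, v = 5.
For the less obvious constraints — constraint 3: z + v = 9; constraint 4: y - w = -4 — and the others hold by inspection.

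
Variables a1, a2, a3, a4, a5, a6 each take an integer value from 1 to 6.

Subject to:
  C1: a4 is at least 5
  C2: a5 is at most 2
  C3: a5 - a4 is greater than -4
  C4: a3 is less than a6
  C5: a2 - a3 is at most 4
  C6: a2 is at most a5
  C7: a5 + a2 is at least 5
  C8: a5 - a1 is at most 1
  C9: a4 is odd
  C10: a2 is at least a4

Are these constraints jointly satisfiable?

Unsatisfiable

From constraints 1 and 10: a2 ≥ a4 and a4 ≥ 5, so a2 ≥ 5. From constraints 2 and 6: a2 ≤ a5 and a5 ≤ 2, so a2 ≤ 2. But 2 < 5, so no value of a2 works.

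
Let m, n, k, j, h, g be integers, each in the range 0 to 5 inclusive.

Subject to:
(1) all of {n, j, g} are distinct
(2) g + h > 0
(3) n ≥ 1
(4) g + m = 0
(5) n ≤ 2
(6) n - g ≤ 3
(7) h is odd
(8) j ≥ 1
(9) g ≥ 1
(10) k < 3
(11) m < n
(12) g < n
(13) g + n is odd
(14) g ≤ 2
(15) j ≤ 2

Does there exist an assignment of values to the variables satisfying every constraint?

Constraints 3, 5, 8, 9, 14, and 15 confine each of n, j, g to the 2 values {1, 2}.
Constraint 1 requires all 3 of them to be distinct, but only 2 values are available — impossible by the pigeonhole principle.

Unsatisfiable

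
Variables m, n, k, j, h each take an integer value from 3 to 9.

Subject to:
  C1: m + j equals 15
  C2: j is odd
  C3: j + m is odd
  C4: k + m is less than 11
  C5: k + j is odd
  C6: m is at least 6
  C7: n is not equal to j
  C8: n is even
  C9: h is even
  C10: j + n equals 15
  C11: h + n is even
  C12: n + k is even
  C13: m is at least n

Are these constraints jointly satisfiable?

The assignment m = 6, n = 6, k = 4, j = 9, h = 6 works:
  constraint 1 holds since m + j = 15.
  constraint 4 holds since k + m = 10.
  constraint 10 holds since j + n = 15.
The rest check out directly.

Satisfiable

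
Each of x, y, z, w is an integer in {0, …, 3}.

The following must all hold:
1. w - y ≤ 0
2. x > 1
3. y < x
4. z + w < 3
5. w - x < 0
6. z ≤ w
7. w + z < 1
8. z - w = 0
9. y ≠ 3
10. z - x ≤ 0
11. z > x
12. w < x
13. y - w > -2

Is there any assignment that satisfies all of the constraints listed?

Unsatisfiable

Constraints 1, 3, 6, and 11 give x < z, z ≤ w, w ≤ y, y < x. Chaining: x < z ≤ w ≤ y < x, which forces x < x — impossible.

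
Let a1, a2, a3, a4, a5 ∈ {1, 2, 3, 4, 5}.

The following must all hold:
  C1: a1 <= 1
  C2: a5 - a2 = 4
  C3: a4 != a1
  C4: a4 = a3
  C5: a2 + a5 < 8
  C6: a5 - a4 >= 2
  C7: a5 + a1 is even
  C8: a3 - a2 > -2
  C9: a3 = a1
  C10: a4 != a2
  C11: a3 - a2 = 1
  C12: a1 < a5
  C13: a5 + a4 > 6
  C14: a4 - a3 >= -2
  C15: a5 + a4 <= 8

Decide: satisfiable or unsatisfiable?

Unsatisfiable

From constraints 4 and 9, a4 = a3 = a1, so a4 = a1. But constraint 3 says a4 ≠ a1. Contradiction.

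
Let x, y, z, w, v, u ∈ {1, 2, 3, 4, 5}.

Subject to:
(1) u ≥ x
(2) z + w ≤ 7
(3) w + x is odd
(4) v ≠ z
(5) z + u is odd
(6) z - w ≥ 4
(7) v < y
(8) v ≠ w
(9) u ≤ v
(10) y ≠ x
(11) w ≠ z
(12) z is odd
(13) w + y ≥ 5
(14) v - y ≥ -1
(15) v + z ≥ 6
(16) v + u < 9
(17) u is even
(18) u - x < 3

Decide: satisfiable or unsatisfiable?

Satisfiable

Take x = 2, y = 5, z = 5, w = 1, v = 4, u = 2. Then constraint 2: z + w = 6; constraint 6: z - w = 4, and every other listed constraint is also met.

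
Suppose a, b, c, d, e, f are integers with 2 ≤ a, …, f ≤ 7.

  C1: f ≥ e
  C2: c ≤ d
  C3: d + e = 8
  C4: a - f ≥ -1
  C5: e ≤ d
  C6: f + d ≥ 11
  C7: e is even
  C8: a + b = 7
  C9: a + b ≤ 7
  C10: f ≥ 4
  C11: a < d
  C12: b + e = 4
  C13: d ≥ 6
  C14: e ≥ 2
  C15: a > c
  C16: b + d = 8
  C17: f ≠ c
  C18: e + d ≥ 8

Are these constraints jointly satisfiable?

Satisfiable

Take a = 5, b = 2, c = 2, d = 6, e = 2, f = 5. Then constraint 3: d + e = 8; constraint 4: a - f = 0; constraint 6: f + d = 11, and every other listed constraint is also met.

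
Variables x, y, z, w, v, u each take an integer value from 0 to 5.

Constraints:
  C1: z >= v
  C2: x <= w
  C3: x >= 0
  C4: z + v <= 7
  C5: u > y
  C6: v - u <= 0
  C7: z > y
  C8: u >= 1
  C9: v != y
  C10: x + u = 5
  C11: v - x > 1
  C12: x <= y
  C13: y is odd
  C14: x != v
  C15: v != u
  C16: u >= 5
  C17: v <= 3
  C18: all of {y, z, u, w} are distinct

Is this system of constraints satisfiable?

The assignment x = 0, y = 1, z = 4, w = 2, v = 2, u = 5 works:
  constraint 4 holds since z + v = 6.
  constraint 6 holds since v - u = -3.
The rest check out directly.

Satisfiable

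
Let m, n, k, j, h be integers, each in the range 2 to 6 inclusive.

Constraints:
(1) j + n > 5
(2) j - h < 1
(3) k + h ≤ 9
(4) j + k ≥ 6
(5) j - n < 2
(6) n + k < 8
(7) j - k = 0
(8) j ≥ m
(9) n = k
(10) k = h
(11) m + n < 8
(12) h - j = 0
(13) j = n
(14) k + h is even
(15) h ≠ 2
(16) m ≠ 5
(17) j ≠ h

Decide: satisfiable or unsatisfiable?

Unsatisfiable

From constraints 9, 10, and 13, j = n = k = h, so j = h. But constraint 17 says j ≠ h. Contradiction.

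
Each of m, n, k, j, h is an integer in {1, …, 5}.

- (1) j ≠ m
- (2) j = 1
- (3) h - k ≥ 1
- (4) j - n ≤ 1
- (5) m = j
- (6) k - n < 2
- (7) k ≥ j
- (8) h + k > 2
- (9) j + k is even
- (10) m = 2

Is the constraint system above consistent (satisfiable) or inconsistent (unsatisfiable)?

Constraint 10 fixes m = 2 and constraint 2 fixes j = 1, but constraint 5 requires m = j. Since 2 ≠ 1, contradiction.

Unsatisfiable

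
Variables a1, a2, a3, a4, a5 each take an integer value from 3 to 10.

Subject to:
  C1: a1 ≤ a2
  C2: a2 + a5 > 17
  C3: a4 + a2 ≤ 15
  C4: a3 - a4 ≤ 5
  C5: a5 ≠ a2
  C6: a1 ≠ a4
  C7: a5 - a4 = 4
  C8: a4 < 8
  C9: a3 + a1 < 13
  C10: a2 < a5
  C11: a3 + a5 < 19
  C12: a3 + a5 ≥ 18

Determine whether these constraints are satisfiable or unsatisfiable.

Setting (a1, a2, a3, a4, a5) = (3, 9, 8, 6, 10) satisfies everything: constraint 2: a2 + a5 = 19; constraint 3: a4 + a2 = 15; constraint 4: a3 - a4 = 2, and the others follow.

Satisfiable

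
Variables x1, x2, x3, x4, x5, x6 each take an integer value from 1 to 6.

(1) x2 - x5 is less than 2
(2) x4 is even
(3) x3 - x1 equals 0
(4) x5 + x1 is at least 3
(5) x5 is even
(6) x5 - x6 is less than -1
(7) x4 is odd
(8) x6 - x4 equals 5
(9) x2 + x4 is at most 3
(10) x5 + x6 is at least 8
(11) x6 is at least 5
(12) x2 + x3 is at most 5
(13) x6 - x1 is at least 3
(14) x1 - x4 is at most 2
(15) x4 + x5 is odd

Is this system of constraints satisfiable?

Unsatisfiable

Constraint 2 makes x4 even and constraint 5 makes x5 even, so x4 + x5 must be even. Constraint 15 says x4 + x5 is odd — contradiction.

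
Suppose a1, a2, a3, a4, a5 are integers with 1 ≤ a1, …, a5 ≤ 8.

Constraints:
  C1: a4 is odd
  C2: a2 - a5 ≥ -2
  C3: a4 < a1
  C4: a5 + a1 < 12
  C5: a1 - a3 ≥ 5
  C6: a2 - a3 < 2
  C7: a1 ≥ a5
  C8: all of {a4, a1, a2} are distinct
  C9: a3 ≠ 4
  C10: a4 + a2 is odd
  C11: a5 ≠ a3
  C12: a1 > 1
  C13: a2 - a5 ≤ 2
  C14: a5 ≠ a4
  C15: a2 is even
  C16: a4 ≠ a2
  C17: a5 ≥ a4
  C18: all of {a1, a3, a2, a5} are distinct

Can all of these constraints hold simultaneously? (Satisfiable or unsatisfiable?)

The assignment a1 = 7, a2 = 2, a3 = 1, a4 = 1, a5 = 3 works:
  constraint 2 holds since a2 - a5 = -1.
  constraint 4 holds since a5 + a1 = 10.
  constraint 5 holds since a1 - a3 = 6.
The rest check out directly.

Satisfiable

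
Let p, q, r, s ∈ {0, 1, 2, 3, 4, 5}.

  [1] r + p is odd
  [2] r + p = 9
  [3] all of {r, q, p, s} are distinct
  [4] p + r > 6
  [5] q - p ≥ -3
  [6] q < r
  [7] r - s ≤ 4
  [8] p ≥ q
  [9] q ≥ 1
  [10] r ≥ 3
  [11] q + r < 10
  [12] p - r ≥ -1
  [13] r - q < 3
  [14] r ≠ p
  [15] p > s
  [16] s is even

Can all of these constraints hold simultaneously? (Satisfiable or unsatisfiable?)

Satisfiable

Setting (p, q, r, s) = (4, 3, 5, 2) satisfies everything: constraint 2: r + p = 9; constraint 4: p + r = 9; constraint 5: q - p = -1, and the others follow.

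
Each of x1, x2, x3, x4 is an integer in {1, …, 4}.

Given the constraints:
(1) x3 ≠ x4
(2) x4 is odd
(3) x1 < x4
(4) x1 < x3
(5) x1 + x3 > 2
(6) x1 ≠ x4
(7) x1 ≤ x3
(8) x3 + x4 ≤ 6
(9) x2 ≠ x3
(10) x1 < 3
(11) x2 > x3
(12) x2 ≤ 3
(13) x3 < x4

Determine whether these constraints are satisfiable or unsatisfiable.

Satisfiable

Setting (x1, x2, x3, x4) = (1, 3, 2, 3) satisfies everything: constraint 5: x1 + x3 = 3; constraint 8: x3 + x4 = 5, and the others follow.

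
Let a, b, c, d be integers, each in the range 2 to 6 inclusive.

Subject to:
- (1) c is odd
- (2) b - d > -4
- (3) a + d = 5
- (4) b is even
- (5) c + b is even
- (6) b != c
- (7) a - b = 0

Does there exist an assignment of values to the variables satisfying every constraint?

Constraint 1 makes c odd and constraint 4 makes b even, so c + b must be odd. Constraint 5 says c + b is even — contradiction.

Unsatisfiable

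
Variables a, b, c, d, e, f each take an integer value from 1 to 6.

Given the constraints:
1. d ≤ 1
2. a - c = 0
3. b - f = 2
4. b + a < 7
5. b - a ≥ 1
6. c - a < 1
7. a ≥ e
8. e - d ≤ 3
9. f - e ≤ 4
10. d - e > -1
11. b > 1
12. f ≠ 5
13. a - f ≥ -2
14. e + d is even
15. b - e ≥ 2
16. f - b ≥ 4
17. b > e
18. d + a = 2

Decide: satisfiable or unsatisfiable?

Constraints 9, 15, and 16 give e − f ≥ -4, f − b ≥ 4, b − e ≥ 2.
Adding all 3 inequalities: the left sides telescope to 0, and the right sides sum to (-4) + 4 + 2 = 2. So 0 ≥ 2, which is false.

Unsatisfiable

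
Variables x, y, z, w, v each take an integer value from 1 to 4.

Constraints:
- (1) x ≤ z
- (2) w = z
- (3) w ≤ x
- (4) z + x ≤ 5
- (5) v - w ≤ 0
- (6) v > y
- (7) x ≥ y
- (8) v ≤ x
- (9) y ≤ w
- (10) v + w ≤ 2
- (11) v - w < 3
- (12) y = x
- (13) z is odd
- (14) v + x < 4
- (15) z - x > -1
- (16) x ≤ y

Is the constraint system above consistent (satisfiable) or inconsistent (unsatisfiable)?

Unsatisfiable

Constraints 3, 5, 6, and 16 give w ≤ x, x ≤ y, y < v, v ≤ w. Chaining: w ≤ x ≤ y < v ≤ w, which forces w < w — impossible.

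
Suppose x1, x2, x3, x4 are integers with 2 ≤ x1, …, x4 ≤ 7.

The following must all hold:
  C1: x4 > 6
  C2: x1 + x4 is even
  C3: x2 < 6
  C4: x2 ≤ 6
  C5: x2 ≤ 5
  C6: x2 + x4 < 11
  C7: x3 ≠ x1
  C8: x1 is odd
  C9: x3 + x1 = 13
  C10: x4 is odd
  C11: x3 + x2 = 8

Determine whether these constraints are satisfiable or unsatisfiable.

Take x1 = 7, x2 = 2, x3 = 6, x4 = 7. Then constraint 6: x2 + x4 = 9; constraint 9: x3 + x1 = 13, and every other listed constraint is also met.

Satisfiable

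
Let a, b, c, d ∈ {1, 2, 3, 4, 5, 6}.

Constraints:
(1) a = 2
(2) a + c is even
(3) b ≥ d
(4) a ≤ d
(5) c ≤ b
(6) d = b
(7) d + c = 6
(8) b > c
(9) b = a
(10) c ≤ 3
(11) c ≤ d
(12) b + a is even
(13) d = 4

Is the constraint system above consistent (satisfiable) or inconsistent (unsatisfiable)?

Constraint 13 fixes d = 4 and constraint 1 fixes a = 2. Constraints 6 and 9 give d = b = a, so d = a. But 4 ≠ 2 — contradiction.

Unsatisfiable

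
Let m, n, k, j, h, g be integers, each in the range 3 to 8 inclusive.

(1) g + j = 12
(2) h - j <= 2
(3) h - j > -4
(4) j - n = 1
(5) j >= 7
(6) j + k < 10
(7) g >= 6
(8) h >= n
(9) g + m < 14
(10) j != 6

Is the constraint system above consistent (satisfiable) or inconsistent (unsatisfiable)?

From constraint 7: g ≥ 6. From constraint 5: j ≥ 7. Hence g + j ≥ 13. But constraint 1 requires g + j = 12, and 12 < 13. Contradiction.

Unsatisfiable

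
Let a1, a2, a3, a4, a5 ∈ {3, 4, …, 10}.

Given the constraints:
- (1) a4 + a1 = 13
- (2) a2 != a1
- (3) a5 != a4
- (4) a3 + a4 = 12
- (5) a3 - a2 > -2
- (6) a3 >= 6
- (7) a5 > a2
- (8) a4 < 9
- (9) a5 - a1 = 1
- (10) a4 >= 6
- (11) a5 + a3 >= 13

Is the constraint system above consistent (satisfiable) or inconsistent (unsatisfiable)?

Satisfiable

One satisfying assignment is a1 = 7, a2 = 6, a3 = 6, a4 = 6, a5 = 8.
For the less obvious constraints — constraint 1: a4 + a1 = 13; constraint 4: a3 + a4 = 12; constraint 5: a3 - a2 = 0 — and the others hold by inspection.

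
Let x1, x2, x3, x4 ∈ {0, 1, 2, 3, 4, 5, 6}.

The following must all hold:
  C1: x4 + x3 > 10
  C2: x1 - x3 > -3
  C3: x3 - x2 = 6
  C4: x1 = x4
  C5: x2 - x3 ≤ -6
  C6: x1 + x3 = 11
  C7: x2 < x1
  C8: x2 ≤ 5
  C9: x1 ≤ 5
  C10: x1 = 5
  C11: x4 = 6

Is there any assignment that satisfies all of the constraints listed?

Constraint 10 fixes x1 = 5 and constraint 11 fixes x4 = 6, but constraint 4 requires x1 = x4. Since 5 ≠ 6, contradiction.

Unsatisfiable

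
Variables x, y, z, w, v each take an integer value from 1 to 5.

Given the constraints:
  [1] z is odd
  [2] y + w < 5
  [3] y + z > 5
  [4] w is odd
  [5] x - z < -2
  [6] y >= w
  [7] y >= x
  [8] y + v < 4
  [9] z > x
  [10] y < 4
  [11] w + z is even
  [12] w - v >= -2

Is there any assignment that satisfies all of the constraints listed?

One satisfying assignment is x = 1, y = 1, z = 5, w = 1, v = 2.
For the less obvious constraints — constraint 2: y + w = 2; constraint 3: y + z = 6; constraint 5: x - z = -4 — and the others hold by inspection.

Satisfiable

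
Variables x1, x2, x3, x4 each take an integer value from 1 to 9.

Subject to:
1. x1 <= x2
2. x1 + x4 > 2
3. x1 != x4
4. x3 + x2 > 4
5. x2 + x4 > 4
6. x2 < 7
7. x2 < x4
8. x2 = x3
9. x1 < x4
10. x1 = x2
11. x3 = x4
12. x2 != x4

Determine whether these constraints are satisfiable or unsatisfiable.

From constraints 8, 10, and 11, x1 = x2 = x3 = x4, so x1 = x4. But constraint 3 says x1 ≠ x4. Contradiction.

Unsatisfiable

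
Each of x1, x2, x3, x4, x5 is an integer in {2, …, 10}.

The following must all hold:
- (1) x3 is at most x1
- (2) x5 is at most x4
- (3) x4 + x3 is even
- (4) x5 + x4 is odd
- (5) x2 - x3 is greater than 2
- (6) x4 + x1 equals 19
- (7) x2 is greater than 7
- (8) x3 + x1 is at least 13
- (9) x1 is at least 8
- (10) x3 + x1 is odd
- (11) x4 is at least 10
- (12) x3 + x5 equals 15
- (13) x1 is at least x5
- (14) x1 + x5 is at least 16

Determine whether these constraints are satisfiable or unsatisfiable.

Take x1 = 9, x2 = 10, x3 = 6, x4 = 10, x5 = 9. Then constraint 5: x2 - x3 = 4; constraint 6: x4 + x1 = 19; constraint 8: x3 + x1 = 15, and every other listed constraint is also met.

Satisfiable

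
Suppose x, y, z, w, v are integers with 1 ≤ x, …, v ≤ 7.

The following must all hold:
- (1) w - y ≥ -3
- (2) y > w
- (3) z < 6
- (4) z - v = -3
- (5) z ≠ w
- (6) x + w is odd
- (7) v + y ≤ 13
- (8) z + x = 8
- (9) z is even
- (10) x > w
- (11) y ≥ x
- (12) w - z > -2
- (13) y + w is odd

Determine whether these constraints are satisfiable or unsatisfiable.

Satisfiable

Setting (x, y, z, w, v) = (4, 4, 4, 3, 7) satisfies everything: constraint 1: w - y = -1; constraint 4: z - v = -3, and the others follow.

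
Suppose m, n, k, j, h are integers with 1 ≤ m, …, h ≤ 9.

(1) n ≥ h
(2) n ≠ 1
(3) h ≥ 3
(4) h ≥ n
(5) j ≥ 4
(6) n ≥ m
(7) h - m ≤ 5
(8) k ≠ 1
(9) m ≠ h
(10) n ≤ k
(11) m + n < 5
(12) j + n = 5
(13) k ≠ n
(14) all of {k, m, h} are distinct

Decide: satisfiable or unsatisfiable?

Unsatisfiable

From constraint 5: j ≥ 4. From constraints 1 and 3: n ≥ h ≥ 3. Hence j + n ≥ 7. But constraint 12 requires j + n = 5, and 5 < 7. Contradiction.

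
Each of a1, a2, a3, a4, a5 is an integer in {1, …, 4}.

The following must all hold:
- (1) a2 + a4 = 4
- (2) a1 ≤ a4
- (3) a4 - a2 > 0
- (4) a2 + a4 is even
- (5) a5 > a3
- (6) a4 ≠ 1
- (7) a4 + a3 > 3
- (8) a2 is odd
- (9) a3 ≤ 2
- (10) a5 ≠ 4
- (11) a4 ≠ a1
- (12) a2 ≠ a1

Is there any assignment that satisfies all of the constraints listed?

Satisfiable

Setting (a1, a2, a3, a4, a5) = (2, 1, 1, 3, 3) satisfies everything: constraint 1: a2 + a4 = 4; constraint 3: a4 - a2 = 2, and the others follow.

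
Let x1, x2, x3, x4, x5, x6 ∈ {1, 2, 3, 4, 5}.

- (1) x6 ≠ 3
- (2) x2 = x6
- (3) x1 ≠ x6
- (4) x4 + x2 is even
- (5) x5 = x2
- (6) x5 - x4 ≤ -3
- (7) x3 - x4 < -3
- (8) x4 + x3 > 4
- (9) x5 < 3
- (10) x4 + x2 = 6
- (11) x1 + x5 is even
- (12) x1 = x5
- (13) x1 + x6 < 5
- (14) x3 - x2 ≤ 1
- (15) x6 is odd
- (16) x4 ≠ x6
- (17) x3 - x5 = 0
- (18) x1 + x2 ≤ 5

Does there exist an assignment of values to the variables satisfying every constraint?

Unsatisfiable

From constraints 2, 5, and 12, x1 = x5 = x2 = x6, so x1 = x6. But constraint 3 says x1 ≠ x6. Contradiction.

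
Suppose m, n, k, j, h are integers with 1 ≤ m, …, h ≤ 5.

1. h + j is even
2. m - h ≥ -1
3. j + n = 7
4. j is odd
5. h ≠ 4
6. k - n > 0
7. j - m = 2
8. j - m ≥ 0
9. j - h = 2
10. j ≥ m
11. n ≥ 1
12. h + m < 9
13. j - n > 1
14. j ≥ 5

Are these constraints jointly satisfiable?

Take m = 3, n = 2, k = 3, j = 5, h = 3. Then constraint 2: m - h = 0; constraint 3: j + n = 7, and every other listed constraint is also met.

Satisfiable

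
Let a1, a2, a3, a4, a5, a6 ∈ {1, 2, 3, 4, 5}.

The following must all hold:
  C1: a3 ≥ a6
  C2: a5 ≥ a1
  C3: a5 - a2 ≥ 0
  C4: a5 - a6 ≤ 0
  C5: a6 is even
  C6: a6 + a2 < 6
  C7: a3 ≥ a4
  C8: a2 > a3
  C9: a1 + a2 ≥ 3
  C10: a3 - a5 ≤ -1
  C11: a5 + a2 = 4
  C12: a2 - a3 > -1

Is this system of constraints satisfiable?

Unsatisfiable

Constraints 1, 3, 4, and 8 give a3 < a2, a2 ≤ a5, a5 ≤ a6, a6 ≤ a3. Chaining: a3 < a2 ≤ a5 ≤ a6 ≤ a3, which forces a3 < a3 — impossible.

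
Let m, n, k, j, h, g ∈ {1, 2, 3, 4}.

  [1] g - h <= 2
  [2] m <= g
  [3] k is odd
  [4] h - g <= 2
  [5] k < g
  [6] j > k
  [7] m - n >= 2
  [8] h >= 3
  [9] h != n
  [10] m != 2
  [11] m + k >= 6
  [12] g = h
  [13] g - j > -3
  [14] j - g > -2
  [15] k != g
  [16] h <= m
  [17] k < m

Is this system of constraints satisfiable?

Satisfiable

The assignment m = 4, n = 1, k = 3, j = 4, h = 4, g = 4 works:
  constraint 1 holds since g - h = 0.
  constraint 4 holds since h - g = 0.
The rest check out directly.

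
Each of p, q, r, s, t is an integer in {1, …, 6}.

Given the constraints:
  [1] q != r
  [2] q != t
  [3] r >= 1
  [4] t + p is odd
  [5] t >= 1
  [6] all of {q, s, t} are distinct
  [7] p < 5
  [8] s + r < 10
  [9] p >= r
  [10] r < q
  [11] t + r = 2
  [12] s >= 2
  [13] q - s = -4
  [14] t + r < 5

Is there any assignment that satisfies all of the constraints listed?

The assignment p = 2, q = 2, r = 1, s = 6, t = 1 works:
  constraint 8 holds since s + r = 7.
  constraint 11 holds since t + r = 2.
  constraint 13 holds since q - s = -4.
The rest check out directly.

Satisfiable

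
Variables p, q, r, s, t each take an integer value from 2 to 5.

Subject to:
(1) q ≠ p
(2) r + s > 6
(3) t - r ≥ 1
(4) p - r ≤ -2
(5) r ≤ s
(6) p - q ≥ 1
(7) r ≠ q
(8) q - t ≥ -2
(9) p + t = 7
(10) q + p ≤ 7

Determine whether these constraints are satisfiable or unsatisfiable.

Constraints 3, 4, 6, and 8 give q − t ≥ -2, t − r ≥ 1, r − p ≥ 2, p − q ≥ 1.
Adding all 4 inequalities: the left sides telescope to 0, and the right sides sum to (-2) + 1 + 2 + 1 = 2. So 0 ≥ 2, which is false.

Unsatisfiable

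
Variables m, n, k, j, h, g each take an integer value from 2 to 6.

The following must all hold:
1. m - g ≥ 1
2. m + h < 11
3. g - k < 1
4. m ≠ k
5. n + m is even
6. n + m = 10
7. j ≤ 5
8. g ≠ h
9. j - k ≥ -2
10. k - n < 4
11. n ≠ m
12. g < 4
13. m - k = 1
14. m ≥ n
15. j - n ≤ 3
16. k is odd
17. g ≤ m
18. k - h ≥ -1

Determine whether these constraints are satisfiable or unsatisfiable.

Satisfiable

Try m = 6, n = 4, k = 5, j = 4, h = 4, g = 3.
Check constraint 1: m - g = 3; constraint 2: m + h = 10; constraint 3: g - k = -2. The remaining constraints are straightforward to verify.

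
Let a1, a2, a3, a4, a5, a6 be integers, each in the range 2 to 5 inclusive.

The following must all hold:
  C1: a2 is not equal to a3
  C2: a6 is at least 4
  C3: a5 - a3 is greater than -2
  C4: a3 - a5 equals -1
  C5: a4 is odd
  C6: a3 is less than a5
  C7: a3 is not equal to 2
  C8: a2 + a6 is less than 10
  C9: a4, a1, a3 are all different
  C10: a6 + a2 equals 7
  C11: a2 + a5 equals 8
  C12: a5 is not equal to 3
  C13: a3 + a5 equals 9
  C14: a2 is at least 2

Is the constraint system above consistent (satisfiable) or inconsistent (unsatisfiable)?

Take a1 = 2, a2 = 3, a3 = 4, a4 = 3, a5 = 5, a6 = 4. Then constraint 3: a5 - a3 = 1; constraint 4: a3 - a5 = -1; constraint 8: a2 + a6 = 7, and every other listed constraint is also met.

Satisfiable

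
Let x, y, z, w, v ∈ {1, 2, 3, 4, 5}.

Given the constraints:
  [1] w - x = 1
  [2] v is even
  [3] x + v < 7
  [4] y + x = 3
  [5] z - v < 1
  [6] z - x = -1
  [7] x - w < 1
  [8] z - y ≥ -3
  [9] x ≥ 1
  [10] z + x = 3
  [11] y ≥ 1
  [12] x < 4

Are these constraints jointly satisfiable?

Try x = 2, y = 1, z = 1, w = 3, v = 2.
Check constraint 1: w - x = 1; constraint 3: x + v = 4. The remaining constraints are straightforward to verify.

Satisfiable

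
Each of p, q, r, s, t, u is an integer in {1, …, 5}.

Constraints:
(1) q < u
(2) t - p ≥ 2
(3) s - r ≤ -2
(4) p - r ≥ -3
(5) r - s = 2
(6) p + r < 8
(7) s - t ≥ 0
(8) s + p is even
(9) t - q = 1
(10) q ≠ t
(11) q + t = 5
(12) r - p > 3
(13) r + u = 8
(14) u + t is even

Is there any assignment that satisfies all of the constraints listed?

Constraints 2, 3, 4, and 7 give r − s ≥ 2, s − t ≥ 0, t − p ≥ 2, p − r ≥ -3.
Adding all 4 inequalities: the left sides telescope to 0, and the right sides sum to 2 + 0 + 2 + (-3) = 1. So 0 ≥ 1, which is false.

Unsatisfiable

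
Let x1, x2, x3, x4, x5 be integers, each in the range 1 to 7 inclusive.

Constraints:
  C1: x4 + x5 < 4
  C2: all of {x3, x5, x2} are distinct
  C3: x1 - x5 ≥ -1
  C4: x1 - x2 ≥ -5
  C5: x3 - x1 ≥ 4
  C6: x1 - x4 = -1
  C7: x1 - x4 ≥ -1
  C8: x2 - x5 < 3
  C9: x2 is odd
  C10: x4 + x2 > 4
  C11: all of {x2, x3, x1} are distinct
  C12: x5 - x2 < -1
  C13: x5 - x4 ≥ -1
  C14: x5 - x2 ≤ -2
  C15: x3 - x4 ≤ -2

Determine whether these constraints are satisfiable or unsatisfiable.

Unsatisfiable

Constraints 4, 5, 13, 14, and 15 give x3 − x1 ≥ 4, x1 − x2 ≥ -5, x2 − x5 ≥ 2, x5 − x4 ≥ -1, x4 − x3 ≥ 2.
Adding all 5 inequalities: the left sides telescope to 0, and the right sides sum to 4 + (-5) + 2 + (-1) + 2 = 2. So 0 ≥ 2, which is false.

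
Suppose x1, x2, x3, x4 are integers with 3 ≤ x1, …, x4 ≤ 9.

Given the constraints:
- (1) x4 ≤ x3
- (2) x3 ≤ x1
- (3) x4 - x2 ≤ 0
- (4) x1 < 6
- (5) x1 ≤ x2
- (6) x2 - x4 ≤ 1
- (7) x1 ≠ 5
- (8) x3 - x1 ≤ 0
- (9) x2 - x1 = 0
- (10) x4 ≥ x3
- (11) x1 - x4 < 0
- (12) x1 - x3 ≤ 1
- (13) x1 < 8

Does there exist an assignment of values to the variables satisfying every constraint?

Unsatisfiable

Constraints 1, 8, and 11 give x1 < x4, x4 ≤ x3, x3 ≤ x1. Chaining: x1 < x4 ≤ x3 ≤ x1, which forces x1 < x1 — impossible.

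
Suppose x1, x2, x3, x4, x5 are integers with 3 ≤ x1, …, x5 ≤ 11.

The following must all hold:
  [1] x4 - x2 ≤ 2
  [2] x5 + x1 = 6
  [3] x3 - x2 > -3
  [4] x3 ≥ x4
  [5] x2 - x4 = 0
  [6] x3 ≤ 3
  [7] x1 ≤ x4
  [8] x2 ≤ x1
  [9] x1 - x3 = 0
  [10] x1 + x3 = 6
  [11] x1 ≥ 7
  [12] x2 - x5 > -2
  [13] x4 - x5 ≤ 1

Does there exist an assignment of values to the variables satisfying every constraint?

From constraints 7 and 11: x4 ≥ x1 and x1 ≥ 7, so x4 ≥ 7. From constraints 4 and 6: x4 ≤ x3 and x3 ≤ 3, so x4 ≤ 3. But 3 < 7, so no value of x4 works.

Unsatisfiable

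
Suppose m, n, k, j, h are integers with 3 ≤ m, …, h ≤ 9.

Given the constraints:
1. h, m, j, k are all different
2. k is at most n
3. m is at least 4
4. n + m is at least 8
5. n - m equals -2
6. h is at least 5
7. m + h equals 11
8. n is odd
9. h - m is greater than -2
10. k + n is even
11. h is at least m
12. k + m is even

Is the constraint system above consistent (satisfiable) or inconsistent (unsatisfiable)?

Satisfiable

Take m = 5, n = 3, k = 3, j = 7, h = 6. Then constraint 4: n + m = 8; constraint 5: n - m = -2, and every other listed constraint is also met.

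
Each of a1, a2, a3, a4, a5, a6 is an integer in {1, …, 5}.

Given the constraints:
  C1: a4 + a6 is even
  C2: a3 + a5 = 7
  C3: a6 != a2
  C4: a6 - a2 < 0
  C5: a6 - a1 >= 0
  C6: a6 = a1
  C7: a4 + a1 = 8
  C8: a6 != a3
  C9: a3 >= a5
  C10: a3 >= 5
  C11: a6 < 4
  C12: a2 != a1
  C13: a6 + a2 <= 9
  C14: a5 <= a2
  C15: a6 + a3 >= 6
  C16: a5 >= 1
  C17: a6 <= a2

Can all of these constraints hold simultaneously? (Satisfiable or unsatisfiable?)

Satisfiable

Try a1 = 3, a2 = 5, a3 = 5, a4 = 5, a5 = 2, a6 = 3.
Check constraint 2: a3 + a5 = 7; constraint 4: a6 - a2 = -2; constraint 5: a6 - a1 = 0. The remaining constraints are straightforward to verify.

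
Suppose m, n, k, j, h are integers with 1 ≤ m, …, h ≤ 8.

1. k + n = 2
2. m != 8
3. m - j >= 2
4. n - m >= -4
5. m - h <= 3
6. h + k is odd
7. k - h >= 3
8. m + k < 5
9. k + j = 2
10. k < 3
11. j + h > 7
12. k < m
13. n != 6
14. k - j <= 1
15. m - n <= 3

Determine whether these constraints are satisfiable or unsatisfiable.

Unsatisfiable

Constraints 3, 5, 7, and 14 give j − k ≥ -1, k − h ≥ 3, h − m ≥ -3, m − j ≥ 2.
Adding all 4 inequalities: the left sides telescope to 0, and the right sides sum to (-1) + 3 + (-3) + 2 = 1. So 0 ≥ 1, which is false.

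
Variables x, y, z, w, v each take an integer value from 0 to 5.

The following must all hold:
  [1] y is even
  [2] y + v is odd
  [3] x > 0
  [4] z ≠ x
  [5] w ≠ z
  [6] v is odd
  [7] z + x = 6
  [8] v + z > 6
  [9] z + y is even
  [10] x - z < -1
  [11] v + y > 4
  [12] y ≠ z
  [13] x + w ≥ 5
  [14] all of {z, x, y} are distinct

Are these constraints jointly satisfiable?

One satisfying assignment is x = 2, y = 0, z = 4, w = 5, v = 5.
For the less obvious constraints — constraint 7: z + x = 6; constraint 8: v + z = 9 — and the others hold by inspection.

Satisfiable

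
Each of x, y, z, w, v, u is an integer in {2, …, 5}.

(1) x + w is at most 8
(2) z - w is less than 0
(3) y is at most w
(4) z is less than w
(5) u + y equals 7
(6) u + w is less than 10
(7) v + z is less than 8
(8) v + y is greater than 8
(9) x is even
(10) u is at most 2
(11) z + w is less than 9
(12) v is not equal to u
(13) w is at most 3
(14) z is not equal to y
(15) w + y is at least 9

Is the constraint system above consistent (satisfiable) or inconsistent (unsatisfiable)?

Unsatisfiable

From constraint 10: u ≤ 2. From constraints 3 and 13: y ≤ w ≤ 3. Hence u + y ≤ 5. But constraint 5 requires u + y = 7, and 7 > 5. Contradiction.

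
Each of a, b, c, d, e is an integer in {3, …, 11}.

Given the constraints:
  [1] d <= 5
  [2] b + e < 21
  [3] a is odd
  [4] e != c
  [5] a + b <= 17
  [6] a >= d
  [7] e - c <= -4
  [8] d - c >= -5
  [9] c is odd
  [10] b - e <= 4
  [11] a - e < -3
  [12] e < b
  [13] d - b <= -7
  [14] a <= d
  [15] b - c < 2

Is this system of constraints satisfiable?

Unsatisfiable

Constraints 7, 8, 10, and 13 give d − c ≥ -5, c − e ≥ 4, e − b ≥ -4, b − d ≥ 7.
Adding all 4 inequalities: the left sides telescope to 0, and the right sides sum to (-5) + 4 + (-4) + 7 = 2. So 0 ≥ 2, which is false.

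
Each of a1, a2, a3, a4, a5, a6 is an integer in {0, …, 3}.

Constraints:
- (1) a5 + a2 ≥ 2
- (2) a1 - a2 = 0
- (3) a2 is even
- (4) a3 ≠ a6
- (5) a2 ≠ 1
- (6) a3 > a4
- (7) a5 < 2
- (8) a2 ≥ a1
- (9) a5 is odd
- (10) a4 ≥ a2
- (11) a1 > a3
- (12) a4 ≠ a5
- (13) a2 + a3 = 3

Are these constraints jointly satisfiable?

Unsatisfiable

Constraints 6, 8, 10, and 11 give a2 ≤ a4, a4 < a3, a3 < a1, a1 ≤ a2. Chaining: a2 ≤ a4 < a3 < a1 ≤ a2, which forces a2 < a2 — impossible.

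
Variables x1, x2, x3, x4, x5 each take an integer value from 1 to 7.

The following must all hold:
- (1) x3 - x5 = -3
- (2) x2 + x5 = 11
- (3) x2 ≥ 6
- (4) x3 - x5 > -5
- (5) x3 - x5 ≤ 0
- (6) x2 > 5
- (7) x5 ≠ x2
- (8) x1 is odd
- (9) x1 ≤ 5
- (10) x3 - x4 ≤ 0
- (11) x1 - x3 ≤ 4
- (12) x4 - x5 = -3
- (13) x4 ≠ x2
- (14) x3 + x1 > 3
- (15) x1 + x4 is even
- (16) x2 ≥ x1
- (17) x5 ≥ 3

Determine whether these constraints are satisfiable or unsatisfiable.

Satisfiable

The assignment x1 = 3, x2 = 7, x3 = 1, x4 = 1, x5 = 4 works:
  constraint 1 holds since x3 - x5 = -3.
  constraint 2 holds since x2 + x5 = 11.
  constraint 4 holds since x3 - x5 = -3.
The rest check out directly.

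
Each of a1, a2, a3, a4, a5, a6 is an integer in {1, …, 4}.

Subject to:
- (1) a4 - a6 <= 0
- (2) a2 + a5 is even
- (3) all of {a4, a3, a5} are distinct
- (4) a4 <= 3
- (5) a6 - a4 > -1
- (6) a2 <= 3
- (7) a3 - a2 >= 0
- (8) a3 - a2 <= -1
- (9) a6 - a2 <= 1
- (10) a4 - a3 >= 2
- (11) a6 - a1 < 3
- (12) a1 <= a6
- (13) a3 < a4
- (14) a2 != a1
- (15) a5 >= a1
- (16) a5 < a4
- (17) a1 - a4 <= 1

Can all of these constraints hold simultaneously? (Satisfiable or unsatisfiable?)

Unsatisfiable

Constraints 1, 7, 9, and 10 give a6 − a4 ≥ 0, a4 − a3 ≥ 2, a3 − a2 ≥ 0, a2 − a6 ≥ -1.
Adding all 4 inequalities: the left sides telescope to 0, and the right sides sum to 0 + 2 + 0 + (-1) = 1. So 0 ≥ 1, which is false.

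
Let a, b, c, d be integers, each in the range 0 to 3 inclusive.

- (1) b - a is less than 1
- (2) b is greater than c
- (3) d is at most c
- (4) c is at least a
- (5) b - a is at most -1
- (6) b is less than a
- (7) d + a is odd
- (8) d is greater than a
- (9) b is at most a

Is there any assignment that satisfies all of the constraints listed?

Unsatisfiable

Constraints 2, 3, 6, and 8 give c < b, b < a, a < d, d ≤ c. Chaining: c < b < a < d ≤ c, which forces c < c — impossible.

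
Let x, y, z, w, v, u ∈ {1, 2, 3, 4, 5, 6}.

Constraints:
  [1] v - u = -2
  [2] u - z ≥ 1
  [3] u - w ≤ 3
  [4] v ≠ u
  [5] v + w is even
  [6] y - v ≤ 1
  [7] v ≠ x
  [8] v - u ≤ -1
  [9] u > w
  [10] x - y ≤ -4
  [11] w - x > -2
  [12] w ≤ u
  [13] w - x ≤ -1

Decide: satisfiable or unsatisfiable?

Unsatisfiable

Constraints 3, 6, 8, 10, and 13 give v − y ≥ -1, y − x ≥ 4, x − w ≥ 1, w − u ≥ -3, u − v ≥ 1.
Adding all 5 inequalities: the left sides telescope to 0, and the right sides sum to (-1) + 4 + 1 + (-3) + 1 = 2. So 0 ≥ 2, which is false.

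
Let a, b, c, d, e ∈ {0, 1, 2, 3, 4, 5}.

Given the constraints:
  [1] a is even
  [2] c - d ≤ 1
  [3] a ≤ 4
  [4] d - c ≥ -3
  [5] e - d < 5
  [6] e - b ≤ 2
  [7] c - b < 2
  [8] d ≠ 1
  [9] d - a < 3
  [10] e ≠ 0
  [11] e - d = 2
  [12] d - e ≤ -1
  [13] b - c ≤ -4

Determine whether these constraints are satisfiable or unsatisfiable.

Constraints 2, 6, 12, and 13 give d − c ≥ -1, c − b ≥ 4, b − e ≥ -2, e − d ≥ 1.
Adding all 4 inequalities: the left sides telescope to 0, and the right sides sum to (-1) + 4 + (-2) + 1 = 2. So 0 ≥ 2, which is false.

Unsatisfiable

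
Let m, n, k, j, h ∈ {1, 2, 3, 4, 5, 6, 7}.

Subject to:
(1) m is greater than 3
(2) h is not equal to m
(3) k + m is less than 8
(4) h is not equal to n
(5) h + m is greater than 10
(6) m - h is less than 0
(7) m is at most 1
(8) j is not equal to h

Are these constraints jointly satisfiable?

From constraint 1: m ≥ 4. From constraint 7: m ≤ 1. But 1 < 4, so no value of m works.

Unsatisfiable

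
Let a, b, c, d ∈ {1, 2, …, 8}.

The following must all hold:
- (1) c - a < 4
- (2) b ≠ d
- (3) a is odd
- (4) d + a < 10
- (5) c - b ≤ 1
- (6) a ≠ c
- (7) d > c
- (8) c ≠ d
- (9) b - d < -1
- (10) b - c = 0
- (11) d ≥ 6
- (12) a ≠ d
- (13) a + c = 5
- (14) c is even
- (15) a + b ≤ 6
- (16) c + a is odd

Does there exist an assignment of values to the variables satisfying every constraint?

One satisfying assignment is a = 1, b = 4, c = 4, d = 6.
For the less obvious constraints — constraint 1: c - a = 3; constraint 4: d + a = 7; constraint 5: c - b = 0 — and the others hold by inspection.

Satisfiable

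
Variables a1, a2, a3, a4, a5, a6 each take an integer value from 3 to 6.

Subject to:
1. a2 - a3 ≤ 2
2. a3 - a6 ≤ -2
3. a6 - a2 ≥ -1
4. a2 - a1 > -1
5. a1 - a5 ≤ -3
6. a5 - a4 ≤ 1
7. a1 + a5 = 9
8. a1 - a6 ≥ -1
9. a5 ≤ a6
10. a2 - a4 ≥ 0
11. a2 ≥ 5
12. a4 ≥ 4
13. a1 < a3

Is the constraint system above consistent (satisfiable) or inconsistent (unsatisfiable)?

Constraints 1, 2, 5, 6, 8, and 10 give a1 − a6 ≥ -1, a6 − a3 ≥ 2, a3 − a2 ≥ -2, a2 − a4 ≥ 0, a4 − a5 ≥ -1, a5 − a1 ≥ 3.
Adding all 6 inequalities: the left sides telescope to 0, and the right sides sum to (-1) + 2 + (-2) + 0 + (-1) + 3 = 1. So 0 ≥ 1, which is false.

Unsatisfiable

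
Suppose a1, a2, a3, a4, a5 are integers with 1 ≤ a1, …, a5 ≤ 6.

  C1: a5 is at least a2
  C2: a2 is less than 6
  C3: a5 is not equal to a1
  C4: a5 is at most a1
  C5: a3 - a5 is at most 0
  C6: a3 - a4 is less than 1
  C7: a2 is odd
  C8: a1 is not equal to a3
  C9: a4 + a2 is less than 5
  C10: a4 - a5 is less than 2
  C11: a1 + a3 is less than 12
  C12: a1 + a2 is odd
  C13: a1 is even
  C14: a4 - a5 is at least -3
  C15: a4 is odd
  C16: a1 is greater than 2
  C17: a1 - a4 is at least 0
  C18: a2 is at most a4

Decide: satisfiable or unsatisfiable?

Satisfiable

Setting (a1, a2, a3, a4, a5) = (6, 1, 3, 3, 3) satisfies everything: constraint 5: a3 - a5 = 0; constraint 6: a3 - a4 = 0; constraint 9: a4 + a2 = 4, and the others follow.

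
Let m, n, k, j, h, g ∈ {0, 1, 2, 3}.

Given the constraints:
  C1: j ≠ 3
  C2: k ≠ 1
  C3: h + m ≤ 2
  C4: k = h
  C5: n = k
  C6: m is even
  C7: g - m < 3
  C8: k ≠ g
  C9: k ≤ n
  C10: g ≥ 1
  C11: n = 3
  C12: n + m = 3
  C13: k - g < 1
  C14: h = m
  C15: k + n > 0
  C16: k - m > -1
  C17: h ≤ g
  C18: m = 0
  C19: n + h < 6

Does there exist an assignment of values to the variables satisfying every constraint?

Constraint 11 fixes n = 3 and constraint 18 fixes m = 0. Constraints 4, 5, and 14 give n = k = h = m, so n = m. But 3 ≠ 0 — contradiction.

Unsatisfiable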